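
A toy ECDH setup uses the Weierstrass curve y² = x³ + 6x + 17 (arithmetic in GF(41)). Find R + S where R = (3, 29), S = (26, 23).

(3, 12)

(3, 29) + (26, 23). λ = (23 - 29)/(26 - 3) ≡ 35/23 mod 41. 23⁻¹ ≡ 25 (mod 41), so λ ≡ 14.
  x = λ² - 3 - 26 = 196 - 29 ≡ 3; y = λ·(3 - 3) - 29 ≡ 12. → (3, 12)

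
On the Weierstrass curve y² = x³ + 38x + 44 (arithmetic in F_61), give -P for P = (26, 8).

-(26, 8) = (26, -8 mod 61) = (26, 53).

(26, 53)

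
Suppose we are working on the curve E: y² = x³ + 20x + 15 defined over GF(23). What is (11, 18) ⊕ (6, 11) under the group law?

(19, 3)

(11, 18) + (6, 11). λ = (11 - 18)/(6 - 11) ≡ 16/18 mod 23. 18⁻¹ ≡ 9 (mod 23) since 18·9 = 162 ≡ 1, so λ ≡ 6.
  x = λ² - 11 - 6 = 36 - 17 ≡ 19; y = λ·(11 - 19) - 18 ≡ 3. → (19, 3)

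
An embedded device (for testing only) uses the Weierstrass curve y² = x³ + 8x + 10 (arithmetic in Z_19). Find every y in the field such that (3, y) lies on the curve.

2, 17

x³ + 8x + 10 = 61 ≡ 4 (mod 19).
Square roots of 4 mod 19: 2 and 17 (since 2² = 4 ≡ 4).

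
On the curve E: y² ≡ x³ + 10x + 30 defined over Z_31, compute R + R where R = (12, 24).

tangent at (12, 24): λ = (3·12² + 10)/(2·24) ≡ 8/17. 17⁻¹ ≡ 11 (mod 31), so λ ≡ 8·11 ≡ 26.
  x = λ² - 12 - 12 = 676 - 24 ≡ 1; y = λ·(12 - 1) - 24 ≡ 14. → (1, 14)

(1, 14)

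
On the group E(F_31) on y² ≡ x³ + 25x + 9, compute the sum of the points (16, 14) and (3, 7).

(0, 28)

(16, 14) + (3, 7). λ = (7 - 14)/(3 - 16) ≡ 24/18 mod 31. 18⁻¹ ≡ 19 (mod 31), so λ ≡ 22.
  x = λ² - 16 - 3 = 484 - 19 ≡ 0; y = λ·(16 - 0) - 14 ≡ 28. → (0, 28)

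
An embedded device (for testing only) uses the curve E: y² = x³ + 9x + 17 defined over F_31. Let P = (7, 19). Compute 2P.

(5, 30)

tangent at (7, 19): λ = (3·7² + 9)/(2·19) ≡ 1/7. 7⁻¹ ≡ 9 (mod 31) since 7·9 = 63 ≡ 1, so λ ≡ 1·9 ≡ 9.
  x = λ² - 7 - 7 = 81 - 14 ≡ 5; y = λ·(7 - 5) - 19 ≡ 30. → (5, 30)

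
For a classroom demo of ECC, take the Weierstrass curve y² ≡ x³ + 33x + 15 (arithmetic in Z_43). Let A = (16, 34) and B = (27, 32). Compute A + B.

(16, 34) + (27, 32). λ = (32 - 34)/(27 - 16) ≡ 41/11 mod 43. 11⁻¹ ≡ 4 (mod 43) since 11·4 = 44 ≡ 1, so λ ≡ 35.
  x = λ² - 16 - 27 = 1225 - 43 ≡ 21; y = λ·(16 - 21) - 34 ≡ 6. → (21, 6)

(21, 6)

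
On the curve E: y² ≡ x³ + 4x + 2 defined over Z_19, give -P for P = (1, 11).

(1, 8)

-(1, 11) = (1, -11 mod 19) = (1, 8).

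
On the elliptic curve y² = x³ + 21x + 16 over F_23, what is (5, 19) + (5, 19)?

tangent at (5, 19): λ = (3·5² + 21)/(2·19) ≡ 4/15. 15⁻¹ ≡ 20 (mod 23) since 15·20 = 300 ≡ 1, so λ ≡ 4·20 ≡ 11.
  x = λ² - 5 - 5 = 121 - 10 ≡ 19; y = λ·(5 - 19) - 19 ≡ 11. → (19, 11)

(19, 11)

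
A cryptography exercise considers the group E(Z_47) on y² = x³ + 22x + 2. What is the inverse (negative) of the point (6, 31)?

-(6, 31) = (6, -31 mod 47) = (6, 16).

(6, 16)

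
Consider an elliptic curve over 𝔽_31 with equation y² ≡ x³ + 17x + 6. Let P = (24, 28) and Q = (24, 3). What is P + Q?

O

The two points share x = 24 and their y-coordinates satisfy 28 + 3 ≡ 0 (mod 31), so they are inverses. Their sum is ∞.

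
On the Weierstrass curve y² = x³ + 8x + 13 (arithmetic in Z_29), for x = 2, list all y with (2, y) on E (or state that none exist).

none

x³ + 8x + 13 = 37 ≡ 8 (mod 29).
8 is a non-residue mod 29; no y exists.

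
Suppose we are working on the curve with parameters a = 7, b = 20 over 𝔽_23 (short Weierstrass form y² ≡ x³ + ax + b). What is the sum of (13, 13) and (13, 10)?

O

The two points share x = 13 and their y-coordinates satisfy 13 + 10 ≡ 0 (mod 23), so they are inverses. Their sum is ∞.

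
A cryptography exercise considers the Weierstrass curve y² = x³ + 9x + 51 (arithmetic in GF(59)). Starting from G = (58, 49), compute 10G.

Double-and-add on 10 = (1010)₂. Start with G = (58, 49) for the leading 1-bit.
double: tangent at (58, 49): λ = (3·58² + 9)/(2·49) ≡ 12/39. 39⁻¹ ≡ 56 (mod 59), so λ ≡ 12·56 ≡ 23.
  x = λ² - 58 - 58 = 529 - 116 ≡ 0; y = λ·(58 - 0) - 49 ≡ 46. → (0, 46)
double: tangent at (0, 46): λ = (3·0² + 9)/(2·46) ≡ 9/33. 33⁻¹ ≡ 34 (mod 59) since 33·34 = 1122 ≡ 1, so λ ≡ 9·34 ≡ 11.
  x = λ² - 0 - 0 = 121 - 0 ≡ 3; y = λ·(0 - 3) - 46 ≡ 39. → (3, 39)
add G: (3, 39) + (58, 49). λ = (49 - 39)/(58 - 3) ≡ 10/55 mod 59. 55⁻¹ ≡ 44 (mod 59) since 55·44 = 2420 ≡ 1, so λ ≡ 27.
  x = λ² - 3 - 58 = 729 - 61 ≡ 19; y = λ·(3 - 19) - 39 ≡ 1. → (19, 1)
double: tangent at (19, 1): λ = (3·19² + 9)/(2·1) ≡ 30/2. 2⁻¹ ≡ 30 (mod 59) since 2·30 = 60 ≡ 1, so λ ≡ 30·30 ≡ 15.
  x = λ² - 19 - 19 = 225 - 38 ≡ 10; y = λ·(19 - 10) - 1 ≡ 16. → (10, 16)

(10, 16)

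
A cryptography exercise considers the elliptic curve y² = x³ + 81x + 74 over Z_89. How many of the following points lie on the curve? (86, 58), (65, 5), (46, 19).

1

(86, 58): 58² ≡ 71, rhs ≡ 71 → on.
(65, 5): 5² ≡ 25, rhs ≡ 59 → off.
(46, 19): 19² ≡ 5, rhs ≡ 32 → off.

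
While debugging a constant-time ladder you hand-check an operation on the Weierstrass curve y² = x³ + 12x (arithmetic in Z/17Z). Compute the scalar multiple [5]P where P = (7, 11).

Double-and-add on 5 = (101)₂. Start with P = (7, 11) for the leading 1-bit.
double: tangent at (7, 11): λ = (3·7² + 12)/(2·11) ≡ 6/5. 5⁻¹ ≡ 7 (mod 17), so λ ≡ 6·7 ≡ 8.
  x = λ² - 7 - 7 = 64 - 14 ≡ 16; y = λ·(7 - 16) - 11 ≡ 2. → (16, 2)
double: tangent at (16, 2): λ = (3·16² + 12)/(2·2) ≡ 15/4. 4⁻¹ ≡ 13 (mod 17) since 4·13 = 52 ≡ 1, so λ ≡ 15·13 ≡ 8.
  x = λ² - 16 - 16 = 64 - 32 ≡ 15; y = λ·(16 - 15) - 2 ≡ 6. → (15, 6)
add P: (15, 6) + (7, 11). λ = (11 - 6)/(7 - 15) ≡ 5/9 mod 17. 9⁻¹ ≡ 2 (mod 17), so λ ≡ 10.
  x = λ² - 15 - 7 = 100 - 22 ≡ 10; y = λ·(15 - 10) - 6 ≡ 10. → (10, 10)

(10, 10)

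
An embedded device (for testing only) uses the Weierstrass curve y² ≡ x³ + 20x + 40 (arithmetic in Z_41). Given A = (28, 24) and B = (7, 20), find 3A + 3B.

(3, 39)

First 3A:
Repeated addition: build up to 3A.
2A: tangent at (28, 24): λ = (3·28² + 20)/(2·24) ≡ 35/7. 7⁻¹ ≡ 6 (mod 41), so λ ≡ 35·6 ≡ 5.
  x = λ² - 28 - 28 = 25 - 56 ≡ 10; y = λ·(28 - 10) - 24 ≡ 25. → (10, 25)
3A: (10, 25) + (28, 24). λ = (24 - 25)/(28 - 10) ≡ 40/18 mod 41. 18⁻¹ ≡ 16 (mod 41), so λ ≡ 25.
  x = λ² - 10 - 28 = 625 - 38 ≡ 13; y = λ·(10 - 13) - 25 ≡ 23. → (13, 23)
3A = (13, 23).
Next 3B:
Repeated addition: build up to 3B.
2B: tangent at (7, 20): λ = (3·7² + 20)/(2·20) ≡ 3/40. 40⁻¹ ≡ 40 (mod 41), so λ ≡ 3·40 ≡ 38.
  x = λ² - 7 - 7 = 1444 - 14 ≡ 36; y = λ·(7 - 36) - 20 ≡ 26. → (36, 26)
3B: (36, 26) + (7, 20). λ = (20 - 26)/(7 - 36) ≡ 35/12 mod 41. 12⁻¹ ≡ 24 (mod 41), so λ ≡ 20.
  x = λ² - 36 - 7 = 400 - 43 ≡ 29; y = λ·(36 - 29) - 26 ≡ 32. → (29, 32)
3B = (29, 32).
Finally 3A + 3B:
(13, 23) + (29, 32). λ = (32 - 23)/(29 - 13) ≡ 9/16 mod 41. 16⁻¹ ≡ 18 (mod 41), so λ ≡ 39.
  x = λ² - 13 - 29 = 1521 - 42 ≡ 3; y = λ·(13 - 3) - 23 ≡ 39. → (3, 39)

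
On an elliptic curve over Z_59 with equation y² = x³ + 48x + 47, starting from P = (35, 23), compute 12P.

Double-and-add on 12 = (1100)₂. Start with P = (35, 23) for the leading 1-bit.
double: tangent at (35, 23): λ = (3·35² + 48)/(2·23) ≡ 6/46. 46⁻¹ ≡ 9 (mod 59), so λ ≡ 6·9 ≡ 54.
  x = λ² - 35 - 35 = 2916 - 70 ≡ 14; y = λ·(35 - 14) - 23 ≡ 49. → (14, 49)
add P: (14, 49) + (35, 23). λ = (23 - 49)/(35 - 14) ≡ 33/21 mod 59. 21⁻¹ ≡ 45 (mod 59), so λ ≡ 10.
  x = λ² - 14 - 35 = 100 - 49 ≡ 51; y = λ·(14 - 51) - 49 ≡ 53. → (51, 53)
double: tangent at (51, 53): λ = (3·51² + 48)/(2·53) ≡ 4/47. 47⁻¹ ≡ 54 (mod 59), so λ ≡ 4·54 ≡ 39.
  x = λ² - 51 - 51 = 1521 - 102 ≡ 3; y = λ·(51 - 3) - 53 ≡ 49. → (3, 49)
double: tangent at (3, 49): λ = (3·3² + 48)/(2·49) ≡ 16/39. 39⁻¹ ≡ 56 (mod 59) since 39·56 = 2184 ≡ 1, so λ ≡ 16·56 ≡ 11.
  x = λ² - 3 - 3 = 121 - 6 ≡ 56; y = λ·(3 - 56) - 49 ≡ 17. → (56, 17)

(56, 17)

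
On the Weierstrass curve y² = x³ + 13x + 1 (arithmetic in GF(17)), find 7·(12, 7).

Write G = (12, 7).
Double-and-add on 7 = (111)₂. Start with G = (12, 7) for the leading 1-bit.
double: tangent at (12, 7): λ = (3·12² + 13)/(2·7) ≡ 3/14. 14⁻¹ ≡ 11 (mod 17) since 14·11 = 154 ≡ 1, so λ ≡ 3·11 ≡ 16.
  x = λ² - 12 - 12 = 256 - 24 ≡ 11; y = λ·(12 - 11) - 7 ≡ 9. → (11, 9)
add G: (11, 9) + (12, 7). λ = (7 - 9)/(12 - 11) ≡ 15/1 mod 17. 1⁻¹ ≡ 1 (mod 17) since 1·1 = 1 ≡ 1, so λ ≡ 15.
  x = λ² - 11 - 12 = 225 - 23 ≡ 15; y = λ·(11 - 15) - 9 ≡ 16. → (15, 16)
double: tangent at (15, 16): λ = (3·15² + 13)/(2·16) ≡ 8/15. 15⁻¹ ≡ 8 (mod 17) since 15·8 = 120 ≡ 1, so λ ≡ 8·8 ≡ 13.
  x = λ² - 15 - 15 = 169 - 30 ≡ 3; y = λ·(15 - 3) - 16 ≡ 4. → (3, 4)
add G: (3, 4) + (12, 7). λ = (7 - 4)/(12 - 3) ≡ 3/9 mod 17. 9⁻¹ ≡ 2 (mod 17), so λ ≡ 6.
  x = λ² - 3 - 12 = 36 - 15 ≡ 4; y = λ·(3 - 4) - 4 ≡ 7. → (4, 7)

(4, 7)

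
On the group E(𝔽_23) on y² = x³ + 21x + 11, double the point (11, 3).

(3, 3)

tangent at (11, 3): λ = (3·11² + 21)/(2·3) ≡ 16/6. 6⁻¹ ≡ 4 (mod 23), so λ ≡ 16·4 ≡ 18.
  x = λ² - 11 - 11 = 324 - 22 ≡ 3; y = λ·(11 - 3) - 3 ≡ 3. → (3, 3)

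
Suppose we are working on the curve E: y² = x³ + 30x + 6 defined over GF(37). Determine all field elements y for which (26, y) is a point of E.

x³ + 30x + 6 = 18362 ≡ 10 (mod 37).
Square roots of 10 mod 37: 11 and 26 (since 11² = 121 ≡ 10).

11, 26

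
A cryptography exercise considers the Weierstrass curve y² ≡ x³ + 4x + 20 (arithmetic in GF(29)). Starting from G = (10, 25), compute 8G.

Repeated addition: build up to 8G.
2G: tangent at (10, 25): λ = (3·10² + 4)/(2·25) ≡ 14/21. 21⁻¹ ≡ 18 (mod 29) since 21·18 = 378 ≡ 1, so λ ≡ 14·18 ≡ 20.
  x = λ² - 10 - 10 = 400 - 20 ≡ 3; y = λ·(10 - 3) - 25 ≡ 28. → (3, 28)
3G: (3, 28) + (10, 25). λ = (25 - 28)/(10 - 3) ≡ 26/7 mod 29. 7⁻¹ ≡ 25 (mod 29) since 7·25 = 175 ≡ 1, so λ ≡ 12.
  x = λ² - 3 - 10 = 144 - 13 ≡ 15; y = λ·(3 - 15) - 28 ≡ 2. → (15, 2)
4G: (15, 2) + (10, 25). λ = (25 - 2)/(10 - 15) ≡ 23/24 mod 29. 24⁻¹ ≡ 23 (mod 29) since 24·23 = 552 ≡ 1, so λ ≡ 7.
  x = λ² - 15 - 10 = 49 - 25 ≡ 24; y = λ·(15 - 24) - 2 ≡ 22. → (24, 22)
5G: (24, 22) + (10, 25). λ = (25 - 22)/(10 - 24) ≡ 3/15 mod 29. 15⁻¹ ≡ 2 (mod 29) since 15·2 = 30 ≡ 1, so λ ≡ 6.
  x = λ² - 24 - 10 = 36 - 34 ≡ 2; y = λ·(24 - 2) - 22 ≡ 23. → (2, 23)
6G: (2, 23) + (10, 25). λ = (25 - 23)/(10 - 2) ≡ 2/8 mod 29. 8⁻¹ ≡ 11 (mod 29), so λ ≡ 22.
  x = λ² - 2 - 10 = 484 - 12 ≡ 8; y = λ·(2 - 8) - 23 ≡ 19. → (8, 19)
7G: (8, 19) + (10, 25). λ = (25 - 19)/(10 - 8) ≡ 6/2 mod 29. 2⁻¹ ≡ 15 (mod 29), so λ ≡ 3.
  x = λ² - 8 - 10 = 9 - 18 ≡ 20; y = λ·(8 - 20) - 19 ≡ 3. → (20, 3)
8G: (20, 3) + (10, 25). λ = (25 - 3)/(10 - 20) ≡ 22/19 mod 29. 19⁻¹ ≡ 26 (mod 29) since 19·26 = 494 ≡ 1, so λ ≡ 21.
  x = λ² - 20 - 10 = 441 - 30 ≡ 5; y = λ·(20 - 5) - 3 ≡ 22. → (5, 22)

(5, 22)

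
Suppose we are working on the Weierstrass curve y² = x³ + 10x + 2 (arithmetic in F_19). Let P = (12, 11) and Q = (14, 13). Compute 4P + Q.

First 4P:
Repeated addition: build up to 4P.
2P: tangent at (12, 11): λ = (3·12² + 10)/(2·11) ≡ 5/3. 3⁻¹ ≡ 13 (mod 19), so λ ≡ 5·13 ≡ 8.
  x = λ² - 12 - 12 = 64 - 24 ≡ 2; y = λ·(12 - 2) - 11 ≡ 12. → (2, 12)
3P: (2, 12) + (12, 11). λ = (11 - 12)/(12 - 2) ≡ 18/10 mod 19. 10⁻¹ ≡ 2 (mod 19) since 10·2 = 20 ≡ 1, so λ ≡ 17.
  x = λ² - 2 - 12 = 289 - 14 ≡ 9; y = λ·(2 - 9) - 12 ≡ 2. → (9, 2)
4P: (9, 2) + (12, 11). λ = (11 - 2)/(12 - 9) ≡ 9/3 mod 19. 3⁻¹ ≡ 13 (mod 19) since 3·13 = 39 ≡ 1, so λ ≡ 3.
  x = λ² - 9 - 12 = 9 - 21 ≡ 7; y = λ·(9 - 7) - 2 ≡ 4. → (7, 4)
4P = (7, 4).
Finally 4P + Q:
(7, 4) + (14, 13). λ = (13 - 4)/(14 - 7) ≡ 9/7 mod 19. 7⁻¹ ≡ 11 (mod 19), so λ ≡ 4.
  x = λ² - 7 - 14 = 16 - 21 ≡ 14; y = λ·(7 - 14) - 4 ≡ 6. → (14, 6)

(14, 6)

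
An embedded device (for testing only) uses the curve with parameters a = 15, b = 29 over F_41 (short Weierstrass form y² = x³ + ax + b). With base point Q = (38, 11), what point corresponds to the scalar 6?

(25, 11)

Double-and-add on 6 = (110)₂. Start with Q = (38, 11) for the leading 1-bit.
double: tangent at (38, 11): λ = (3·38² + 15)/(2·11) ≡ 1/22. 22⁻¹ ≡ 28 (mod 41), so λ ≡ 1·28 ≡ 28.
  x = λ² - 38 - 38 = 784 - 76 ≡ 11; y = λ·(38 - 11) - 11 ≡ 7. → (11, 7)
add Q: (11, 7) + (38, 11). λ = (11 - 7)/(38 - 11) ≡ 4/27 mod 41. 27⁻¹ ≡ 38 (mod 41), so λ ≡ 29.
  x = λ² - 11 - 38 = 841 - 49 ≡ 13; y = λ·(11 - 13) - 7 ≡ 17. → (13, 17)
double: tangent at (13, 17): λ = (3·13² + 15)/(2·17) ≡ 30/34. 34⁻¹ ≡ 35 (mod 41), so λ ≡ 30·35 ≡ 25.
  x = λ² - 13 - 13 = 625 - 26 ≡ 25; y = λ·(13 - 25) - 17 ≡ 11. → (25, 11)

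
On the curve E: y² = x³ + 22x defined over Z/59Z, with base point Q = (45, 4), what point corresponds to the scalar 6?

Double-and-add on 6 = (110)₂. Start with Q = (45, 4) for the leading 1-bit.
double: tangent at (45, 4): λ = (3·45² + 22)/(2·4) ≡ 20/8. 8⁻¹ ≡ 37 (mod 59), so λ ≡ 20·37 ≡ 32.
  x = λ² - 45 - 45 = 1024 - 90 ≡ 49; y = λ·(45 - 49) - 4 ≡ 45. → (49, 45)
add Q: (49, 45) + (45, 4). λ = (4 - 45)/(45 - 49) ≡ 18/55 mod 59. 55⁻¹ ≡ 44 (mod 59) since 55·44 = 2420 ≡ 1, so λ ≡ 25.
  x = λ² - 49 - 45 = 625 - 94 ≡ 0; y = λ·(49 - 0) - 45 ≡ 0. → (0, 0)
double: (0, 0) + (0, 0): same x and y₁ ≡ -y₂, so the sum is the point at infinity.

O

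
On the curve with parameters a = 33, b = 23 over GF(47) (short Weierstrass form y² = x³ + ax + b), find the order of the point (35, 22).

2P: tangent at (35, 22): λ = (3·35² + 33)/(2·22) ≡ 42/44. 44⁻¹ ≡ 31 (mod 47), so λ ≡ 42·31 ≡ 33.
  x = λ² - 35 - 35 = 1089 - 70 ≡ 32; y = λ·(35 - 32) - 22 ≡ 30. → (32, 30)
3P: (32, 30) + (35, 22). λ = (22 - 30)/(35 - 32) ≡ 39/3 mod 47. 3⁻¹ ≡ 16 (mod 47) since 3·16 = 48 ≡ 1, so λ ≡ 13.
  x = λ² - 32 - 35 = 169 - 67 ≡ 8; y = λ·(32 - 8) - 30 ≡ 0. → (8, 0)
4P: (8, 0) + (35, 22). λ = (22 - 0)/(35 - 8) ≡ 22/27 mod 47. 27⁻¹ ≡ 7 (mod 47), so λ ≡ 13.
  x = λ² - 8 - 35 = 169 - 43 ≡ 32; y = λ·(8 - 32) - 0 ≡ 17. → (32, 17)
5P: (32, 17) + (35, 22). λ = (22 - 17)/(35 - 32) ≡ 5/3 mod 47. 3⁻¹ ≡ 16 (mod 47) since 3·16 = 48 ≡ 1, so λ ≡ 33.
  x = λ² - 32 - 35 = 1089 - 67 ≡ 35; y = λ·(32 - 35) - 17 ≡ 25. → (35, 25)
6P: (35, 25) + (35, 22): same x and y₁ ≡ -y₂, so the sum is O.
6P = O, so the order is 6.

6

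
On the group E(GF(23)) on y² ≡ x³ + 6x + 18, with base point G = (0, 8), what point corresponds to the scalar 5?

Double-and-add on 5 = (101)₂. Start with G = (0, 8) for the leading 1-bit.
double: tangent at (0, 8): λ = (3·0² + 6)/(2·8) ≡ 6/16. 16⁻¹ ≡ 13 (mod 23), so λ ≡ 6·13 ≡ 9.
  x = λ² - 0 - 0 = 81 - 0 ≡ 12; y = λ·(0 - 12) - 8 ≡ 22. → (12, 22)
double: tangent at (12, 22): λ = (3·12² + 6)/(2·22) ≡ 1/21. 21⁻¹ ≡ 11 (mod 23) since 21·11 = 231 ≡ 1, so λ ≡ 1·11 ≡ 11.
  x = λ² - 12 - 12 = 121 - 24 ≡ 5; y = λ·(12 - 5) - 22 ≡ 9. → (5, 9)
add G: (5, 9) + (0, 8). λ = (8 - 9)/(0 - 5) ≡ 22/18 mod 23. 18⁻¹ ≡ 9 (mod 23) since 18·9 = 162 ≡ 1, so λ ≡ 14.
  x = λ² - 5 - 0 = 196 - 5 ≡ 7; y = λ·(5 - 7) - 9 ≡ 9. → (7, 9)

(7, 9)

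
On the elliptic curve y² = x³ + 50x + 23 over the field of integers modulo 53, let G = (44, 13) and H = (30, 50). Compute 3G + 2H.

(52, 5)

First 3G:
Repeated addition: build up to 3G.
2G: tangent at (44, 13): λ = (3·44² + 50)/(2·13) ≡ 28/26. 26⁻¹ ≡ 51 (mod 53) since 26·51 = 1326 ≡ 1, so λ ≡ 28·51 ≡ 50.
  x = λ² - 44 - 44 = 2500 - 88 ≡ 27; y = λ·(44 - 27) - 13 ≡ 42. → (27, 42)
3G: (27, 42) + (44, 13). λ = (13 - 42)/(44 - 27) ≡ 24/17 mod 53. 17⁻¹ ≡ 25 (mod 53) since 17·25 = 425 ≡ 1, so λ ≡ 17.
  x = λ² - 27 - 44 = 289 - 71 ≡ 6; y = λ·(27 - 6) - 42 ≡ 50. → (6, 50)
3G = (6, 50).
Next 2H:
Repeated addition: build up to 2H.
2H: tangent at (30, 50): λ = (3·30² + 50)/(2·50) ≡ 47/47. 47⁻¹ ≡ 44 (mod 53), so λ ≡ 47·44 ≡ 1.
  x = λ² - 30 - 30 = 1 - 60 ≡ 47; y = λ·(30 - 47) - 50 ≡ 39. → (47, 39)
2H = (47, 39).
Finally 3G + 2H:
(6, 50) + (47, 39). λ = (39 - 50)/(47 - 6) ≡ 42/41 mod 53. 41⁻¹ ≡ 22 (mod 53) since 41·22 = 902 ≡ 1, so λ ≡ 23.
  x = λ² - 6 - 47 = 529 - 53 ≡ 52; y = λ·(6 - 52) - 50 ≡ 5. → (52, 5)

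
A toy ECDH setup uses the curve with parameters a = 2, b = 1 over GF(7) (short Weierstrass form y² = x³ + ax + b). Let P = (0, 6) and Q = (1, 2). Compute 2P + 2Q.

First 2P:
Repeated addition: build up to 2P.
2P: tangent at (0, 6): λ = (3·0² + 2)/(2·6) ≡ 2/5. 5⁻¹ ≡ 3 (mod 7) since 5·3 = 15 ≡ 1, so λ ≡ 2·3 ≡ 6.
  x = λ² - 0 - 0 = 36 - 0 ≡ 1; y = λ·(0 - 1) - 6 ≡ 2. → (1, 2)
2P = (1, 2).
Next 2Q:
Repeated addition: build up to 2Q.
2Q: tangent at (1, 2): λ = (3·1² + 2)/(2·2) ≡ 5/4. 4⁻¹ ≡ 2 (mod 7), so λ ≡ 5·2 ≡ 3.
  x = λ² - 1 - 1 = 9 - 2 ≡ 0; y = λ·(1 - 0) - 2 ≡ 1. → (0, 1)
2Q = (0, 1).
Finally 2P + 2Q:
(1, 2) + (0, 1). λ = (1 - 2)/(0 - 1) ≡ 6/6 mod 7. 6⁻¹ ≡ 6 (mod 7) since 6·6 = 36 ≡ 1, so λ ≡ 1.
  x = λ² - 1 - 0 = 1 - 1 ≡ 0; y = λ·(1 - 0) - 2 ≡ 6. → (0, 6)

(0, 6)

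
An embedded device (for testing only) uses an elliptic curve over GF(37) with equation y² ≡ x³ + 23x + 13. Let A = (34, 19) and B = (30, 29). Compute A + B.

(7, 6)

(34, 19) + (30, 29). λ = (29 - 19)/(30 - 34) ≡ 10/33 mod 37. 33⁻¹ ≡ 9 (mod 37) since 33·9 = 297 ≡ 1, so λ ≡ 16.
  x = λ² - 34 - 30 = 256 - 64 ≡ 7; y = λ·(34 - 7) - 19 ≡ 6. → (7, 6)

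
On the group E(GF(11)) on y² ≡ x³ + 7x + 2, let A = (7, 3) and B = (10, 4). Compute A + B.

(7, 3) + (10, 4). λ = (4 - 3)/(10 - 7) ≡ 1/3 mod 11. 3⁻¹ ≡ 4 (mod 11) since 3·4 = 12 ≡ 1, so λ ≡ 4.
  x = λ² - 7 - 10 = 16 - 17 ≡ 10; y = λ·(7 - 10) - 3 ≡ 7. → (10, 7)

(10, 7)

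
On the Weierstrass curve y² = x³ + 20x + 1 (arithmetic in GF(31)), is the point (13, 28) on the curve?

y² = 28² ≡ 9; x³ + 20x + 1 = 2458 ≡ 9 (mod 31). 9 = 9.

yes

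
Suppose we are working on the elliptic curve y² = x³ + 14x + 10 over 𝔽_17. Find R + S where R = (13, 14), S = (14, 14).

(7, 3)

(13, 14) + (14, 14). λ = (14 - 14)/(14 - 13) ≡ 0/1 mod 17. 1⁻¹ ≡ 1 (mod 17), so λ ≡ 0.
  x = λ² - 13 - 14 = 0 - 27 ≡ 7; y = λ·(13 - 7) - 14 ≡ 3. → (7, 3)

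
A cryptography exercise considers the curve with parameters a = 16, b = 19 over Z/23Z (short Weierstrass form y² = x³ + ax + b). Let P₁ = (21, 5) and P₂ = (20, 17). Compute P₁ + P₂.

(11, 13)

(21, 5) + (20, 17). λ = (17 - 5)/(20 - 21) ≡ 12/22 mod 23. 22⁻¹ ≡ 22 (mod 23) since 22·22 = 484 ≡ 1, so λ ≡ 11.
  x = λ² - 21 - 20 = 121 - 41 ≡ 11; y = λ·(21 - 11) - 5 ≡ 13. → (11, 13)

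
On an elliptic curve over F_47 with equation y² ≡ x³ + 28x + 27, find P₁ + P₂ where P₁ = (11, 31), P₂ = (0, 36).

(11, 31) + (0, 36). λ = (36 - 31)/(0 - 11) ≡ 5/36 mod 47. 36⁻¹ ≡ 17 (mod 47), so λ ≡ 38.
  x = λ² - 11 - 0 = 1444 - 11 ≡ 23; y = λ·(11 - 23) - 31 ≡ 30. → (23, 30)

(23, 30)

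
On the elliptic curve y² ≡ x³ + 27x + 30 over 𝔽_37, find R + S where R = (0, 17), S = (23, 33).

(7, 28)

(0, 17) + (23, 33). λ = (33 - 17)/(23 - 0) ≡ 16/23 mod 37. 23⁻¹ ≡ 29 (mod 37) since 23·29 = 667 ≡ 1, so λ ≡ 20.
  x = λ² - 0 - 23 = 400 - 23 ≡ 7; y = λ·(0 - 7) - 17 ≡ 28. → (7, 28)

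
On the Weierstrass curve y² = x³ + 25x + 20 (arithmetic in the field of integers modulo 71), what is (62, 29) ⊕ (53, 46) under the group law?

(63, 36)

(62, 29) + (53, 46). λ = (46 - 29)/(53 - 62) ≡ 17/62 mod 71. 62⁻¹ ≡ 63 (mod 71) since 62·63 = 3906 ≡ 1, so λ ≡ 6.
  x = λ² - 62 - 53 = 36 - 115 ≡ 63; y = λ·(62 - 63) - 29 ≡ 36. → (63, 36)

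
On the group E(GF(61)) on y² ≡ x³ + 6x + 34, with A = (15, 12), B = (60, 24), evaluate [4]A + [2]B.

First 4A:
Repeated addition: build up to 4A.
2A: tangent at (15, 12): λ = (3·15² + 6)/(2·12) ≡ 10/24. 24⁻¹ ≡ 28 (mod 61) since 24·28 = 672 ≡ 1, so λ ≡ 10·28 ≡ 36.
  x = λ² - 15 - 15 = 1296 - 30 ≡ 46; y = λ·(15 - 46) - 12 ≡ 31. → (46, 31)
3A: (46, 31) + (15, 12). λ = (12 - 31)/(15 - 46) ≡ 42/30 mod 61. 30⁻¹ ≡ 59 (mod 61), so λ ≡ 38.
  x = λ² - 46 - 15 = 1444 - 61 ≡ 41; y = λ·(46 - 41) - 31 ≡ 37. → (41, 37)
4A: (41, 37) + (15, 12). λ = (12 - 37)/(15 - 41) ≡ 36/35 mod 61. 35⁻¹ ≡ 7 (mod 61) since 35·7 = 245 ≡ 1, so λ ≡ 8.
  x = λ² - 41 - 15 = 64 - 56 ≡ 8; y = λ·(41 - 8) - 37 ≡ 44. → (8, 44)
4A = (8, 44).
Next 2B:
Repeated addition: build up to 2B.
2B: tangent at (60, 24): λ = (3·60² + 6)/(2·24) ≡ 9/48. 48⁻¹ ≡ 14 (mod 61), so λ ≡ 9·14 ≡ 4.
  x = λ² - 60 - 60 = 16 - 120 ≡ 18; y = λ·(60 - 18) - 24 ≡ 22. → (18, 22)
2B = (18, 22).
Finally 4A + 2B:
(8, 44) + (18, 22). λ = (22 - 44)/(18 - 8) ≡ 39/10 mod 61. 10⁻¹ ≡ 55 (mod 61), so λ ≡ 10.
  x = λ² - 8 - 18 = 100 - 26 ≡ 13; y = λ·(8 - 13) - 44 ≡ 28. → (13, 28)

(13, 28)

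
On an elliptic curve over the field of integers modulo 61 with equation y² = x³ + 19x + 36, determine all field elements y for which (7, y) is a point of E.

none

x³ + 19x + 36 = 512 ≡ 24 (mod 61).
24 is a non-residue mod 61; no y exists.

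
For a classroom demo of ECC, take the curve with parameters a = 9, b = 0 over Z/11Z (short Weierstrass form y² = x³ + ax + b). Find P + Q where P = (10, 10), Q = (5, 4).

(10, 10) + (5, 4). λ = (4 - 10)/(5 - 10) ≡ 5/6 mod 11. 6⁻¹ ≡ 2 (mod 11) since 6·2 = 12 ≡ 1, so λ ≡ 10.
  x = λ² - 10 - 5 = 100 - 15 ≡ 8; y = λ·(10 - 8) - 10 ≡ 10. → (8, 10)

(8, 10)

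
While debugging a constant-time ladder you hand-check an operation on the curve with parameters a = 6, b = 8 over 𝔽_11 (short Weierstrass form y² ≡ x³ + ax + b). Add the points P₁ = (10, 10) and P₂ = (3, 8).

(1, 2)

(10, 10) + (3, 8). λ = (8 - 10)/(3 - 10) ≡ 9/4 mod 11. 4⁻¹ ≡ 3 (mod 11), so λ ≡ 5.
  x = λ² - 10 - 3 = 25 - 13 ≡ 1; y = λ·(10 - 1) - 10 ≡ 2. → (1, 2)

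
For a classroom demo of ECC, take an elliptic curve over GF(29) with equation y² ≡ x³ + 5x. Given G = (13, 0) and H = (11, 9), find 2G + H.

First 2G:
Repeated addition: build up to 2G.
2G: (13, 0) + (13, 0): same x and y₁ ≡ -y₂, so the sum is 𝒪.
2G = 𝒪.
Finally 2G + H:
𝒪 + (11, 9) = (11, 9) (identity).

(11, 9)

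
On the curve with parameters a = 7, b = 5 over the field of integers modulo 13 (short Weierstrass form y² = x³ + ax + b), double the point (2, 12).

tangent at (2, 12): λ = (3·2² + 7)/(2·12) ≡ 6/11. 11⁻¹ ≡ 6 (mod 13), so λ ≡ 6·6 ≡ 10.
  x = λ² - 2 - 2 = 100 - 4 ≡ 5; y = λ·(2 - 5) - 12 ≡ 10. → (5, 10)

(5, 10)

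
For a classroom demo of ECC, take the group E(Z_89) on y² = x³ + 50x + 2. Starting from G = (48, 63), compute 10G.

Repeated addition: build up to 10G.
2G: tangent at (48, 63): λ = (3·48² + 50)/(2·63) ≡ 20/37. 37⁻¹ ≡ 77 (mod 89), so λ ≡ 20·77 ≡ 27.
  x = λ² - 48 - 48 = 729 - 96 ≡ 10; y = λ·(48 - 10) - 63 ≡ 73. → (10, 73)
3G: (10, 73) + (48, 63). λ = (63 - 73)/(48 - 10) ≡ 79/38 mod 89. 38⁻¹ ≡ 82 (mod 89) since 38·82 = 3116 ≡ 1, so λ ≡ 70.
  x = λ² - 10 - 48 = 4900 - 58 ≡ 36; y = λ·(10 - 36) - 73 ≡ 65. → (36, 65)
4G: (36, 65) + (48, 63). λ = (63 - 65)/(48 - 36) ≡ 87/12 mod 89. 12⁻¹ ≡ 52 (mod 89) since 12·52 = 624 ≡ 1, so λ ≡ 74.
  x = λ² - 36 - 48 = 5476 - 84 ≡ 52; y = λ·(36 - 52) - 65 ≡ 86. → (52, 86)
5G: (52, 86) + (48, 63). λ = (63 - 86)/(48 - 52) ≡ 66/85 mod 89. 85⁻¹ ≡ 22 (mod 89) since 85·22 = 1870 ≡ 1, so λ ≡ 28.
  x = λ² - 52 - 48 = 784 - 100 ≡ 61; y = λ·(52 - 61) - 86 ≡ 18. → (61, 18)
6G: (61, 18) + (48, 63). λ = (63 - 18)/(48 - 61) ≡ 45/76 mod 89. 76⁻¹ ≡ 41 (mod 89), so λ ≡ 65.
  x = λ² - 61 - 48 = 4225 - 109 ≡ 22; y = λ·(61 - 22) - 18 ≡ 25. → (22, 25)
7G: (22, 25) + (48, 63). λ = (63 - 25)/(48 - 22) ≡ 38/26 mod 89. 26⁻¹ ≡ 24 (mod 89), so λ ≡ 22.
  x = λ² - 22 - 48 = 484 - 70 ≡ 58; y = λ·(22 - 58) - 25 ≡ 73. → (58, 73)
8G: (58, 73) + (48, 63). λ = (63 - 73)/(48 - 58) ≡ 79/79 mod 89. 79⁻¹ ≡ 80 (mod 89), so λ ≡ 1.
  x = λ² - 58 - 48 = 1 - 106 ≡ 73; y = λ·(58 - 73) - 73 ≡ 1. → (73, 1)
9G: (73, 1) + (48, 63). λ = (63 - 1)/(48 - 73) ≡ 62/64 mod 89. 64⁻¹ ≡ 32 (mod 89), so λ ≡ 26.
  x = λ² - 73 - 48 = 676 - 121 ≡ 21; y = λ·(73 - 21) - 1 ≡ 16. → (21, 16)
10G: (21, 16) + (48, 63). λ = (63 - 16)/(48 - 21) ≡ 47/27 mod 89. 27⁻¹ ≡ 33 (mod 89), so λ ≡ 38.
  x = λ² - 21 - 48 = 1444 - 69 ≡ 40; y = λ·(21 - 40) - 16 ≡ 63. → (40, 63)

(40, 63)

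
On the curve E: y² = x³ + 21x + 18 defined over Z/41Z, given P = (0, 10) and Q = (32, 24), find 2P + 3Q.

(4, 24)

First 2P:
Repeated addition: build up to 2P.
2P: tangent at (0, 10): λ = (3·0² + 21)/(2·10) ≡ 21/20. 20⁻¹ ≡ 39 (mod 41) since 20·39 = 780 ≡ 1, so λ ≡ 21·39 ≡ 40.
  x = λ² - 0 - 0 = 1600 - 0 ≡ 1; y = λ·(0 - 1) - 10 ≡ 32. → (1, 32)
2P = (1, 32).
Next 3Q:
Repeated addition: build up to 3Q.
2Q: tangent at (32, 24): λ = (3·32² + 21)/(2·24) ≡ 18/7. 7⁻¹ ≡ 6 (mod 41) since 7·6 = 42 ≡ 1, so λ ≡ 18·6 ≡ 26.
  x = λ² - 32 - 32 = 676 - 64 ≡ 38; y = λ·(32 - 38) - 24 ≡ 25. → (38, 25)
3Q: (38, 25) + (32, 24). λ = (24 - 25)/(32 - 38) ≡ 40/35 mod 41. 35⁻¹ ≡ 34 (mod 41) since 35·34 = 1190 ≡ 1, so λ ≡ 7.
  x = λ² - 38 - 32 = 49 - 70 ≡ 20; y = λ·(38 - 20) - 25 ≡ 19. → (20, 19)
3Q = (20, 19).
Finally 2P + 3Q:
(1, 32) + (20, 19). λ = (19 - 32)/(20 - 1) ≡ 28/19 mod 41. 19⁻¹ ≡ 13 (mod 41), so λ ≡ 36.
  x = λ² - 1 - 20 = 1296 - 21 ≡ 4; y = λ·(1 - 4) - 32 ≡ 24. → (4, 24)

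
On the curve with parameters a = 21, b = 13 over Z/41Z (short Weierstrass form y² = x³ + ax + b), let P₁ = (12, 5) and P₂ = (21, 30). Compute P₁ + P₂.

(39, 2)

(12, 5) + (21, 30). λ = (30 - 5)/(21 - 12) ≡ 25/9 mod 41. 9⁻¹ ≡ 32 (mod 41) since 9·32 = 288 ≡ 1, so λ ≡ 21.
  x = λ² - 12 - 21 = 441 - 33 ≡ 39; y = λ·(12 - 39) - 5 ≡ 2. → (39, 2)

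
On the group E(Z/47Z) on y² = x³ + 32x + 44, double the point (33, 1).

(13, 42)

tangent at (33, 1): λ = (3·33² + 32)/(2·1) ≡ 9/2. 2⁻¹ ≡ 24 (mod 47) since 2·24 = 48 ≡ 1, so λ ≡ 9·24 ≡ 28.
  x = λ² - 33 - 33 = 784 - 66 ≡ 13; y = λ·(33 - 13) - 1 ≡ 42. → (13, 42)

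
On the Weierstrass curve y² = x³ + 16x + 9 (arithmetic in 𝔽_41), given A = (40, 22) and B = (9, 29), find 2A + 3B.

First 2A:
Repeated addition: build up to 2A.
2A: tangent at (40, 22): λ = (3·40² + 16)/(2·22) ≡ 19/3. 3⁻¹ ≡ 14 (mod 41) since 3·14 = 42 ≡ 1, so λ ≡ 19·14 ≡ 20.
  x = λ² - 40 - 40 = 400 - 80 ≡ 33; y = λ·(40 - 33) - 22 ≡ 36. → (33, 36)
2A = (33, 36).
Next 3B:
Repeated addition: build up to 3B.
2B: tangent at (9, 29): λ = (3·9² + 16)/(2·29) ≡ 13/17. 17⁻¹ ≡ 29 (mod 41) since 17·29 = 493 ≡ 1, so λ ≡ 13·29 ≡ 8.
  x = λ² - 9 - 9 = 64 - 18 ≡ 5; y = λ·(9 - 5) - 29 ≡ 3. → (5, 3)
3B: (5, 3) + (9, 29). λ = (29 - 3)/(9 - 5) ≡ 26/4 mod 41. 4⁻¹ ≡ 31 (mod 41), so λ ≡ 27.
  x = λ² - 5 - 9 = 729 - 14 ≡ 18; y = λ·(5 - 18) - 3 ≡ 15. → (18, 15)
3B = (18, 15).
Finally 2A + 3B:
(33, 36) + (18, 15). λ = (15 - 36)/(18 - 33) ≡ 20/26 mod 41. 26⁻¹ ≡ 30 (mod 41) since 26·30 = 780 ≡ 1, so λ ≡ 26.
  x = λ² - 33 - 18 = 676 - 51 ≡ 10; y = λ·(33 - 10) - 36 ≡ 29. → (10, 29)

(10, 29)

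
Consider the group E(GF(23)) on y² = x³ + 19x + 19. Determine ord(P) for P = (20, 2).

2P: tangent at (20, 2): λ = (3·20² + 19)/(2·2) ≡ 0/4. 4⁻¹ ≡ 6 (mod 23), so λ ≡ 0·6 ≡ 0.
  x = λ² - 20 - 20 = 0 - 40 ≡ 6; y = λ·(20 - 6) - 2 ≡ 21. → (6, 21)
3P: (6, 21) + (20, 2). λ = (2 - 21)/(20 - 6) ≡ 4/14 mod 23. 14⁻¹ ≡ 5 (mod 23) since 14·5 = 70 ≡ 1, so λ ≡ 20.
  x = λ² - 6 - 20 = 400 - 26 ≡ 6; y = λ·(6 - 6) - 21 ≡ 2. → (6, 2)
4P: (6, 2) + (20, 2). λ = (2 - 2)/(20 - 6) ≡ 0/14 mod 23. 14⁻¹ ≡ 5 (mod 23), so λ ≡ 0.
  x = λ² - 6 - 20 = 0 - 26 ≡ 20; y = λ·(6 - 20) - 2 ≡ 21. → (20, 21)
5P: (20, 21) + (20, 2): same x and y₁ ≡ -y₂, so the sum is O.
5P = O, so the order is 5.

5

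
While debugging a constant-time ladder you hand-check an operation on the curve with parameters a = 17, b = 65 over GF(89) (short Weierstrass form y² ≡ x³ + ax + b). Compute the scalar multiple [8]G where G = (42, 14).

Repeated addition: build up to 8G.
2G: tangent at (42, 14): λ = (3·42² + 17)/(2·14) ≡ 58/28. 28⁻¹ ≡ 35 (mod 89), so λ ≡ 58·35 ≡ 72.
  x = λ² - 42 - 42 = 5184 - 84 ≡ 27; y = λ·(42 - 27) - 14 ≡ 87. → (27, 87)
3G: (27, 87) + (42, 14). λ = (14 - 87)/(42 - 27) ≡ 16/15 mod 89. 15⁻¹ ≡ 6 (mod 89) since 15·6 = 90 ≡ 1, so λ ≡ 7.
  x = λ² - 27 - 42 = 49 - 69 ≡ 69; y = λ·(27 - 69) - 87 ≡ 64. → (69, 64)
4G: (69, 64) + (42, 14). λ = (14 - 64)/(42 - 69) ≡ 39/62 mod 89. 62⁻¹ ≡ 56 (mod 89), so λ ≡ 48.
  x = λ² - 69 - 42 = 2304 - 111 ≡ 57; y = λ·(69 - 57) - 64 ≡ 67. → (57, 67)
5G: (57, 67) + (42, 14). λ = (14 - 67)/(42 - 57) ≡ 36/74 mod 89. 74⁻¹ ≡ 83 (mod 89), so λ ≡ 51.
  x = λ² - 57 - 42 = 2601 - 99 ≡ 10; y = λ·(57 - 10) - 67 ≡ 16. → (10, 16)
6G: (10, 16) + (42, 14). λ = (14 - 16)/(42 - 10) ≡ 87/32 mod 89. 32⁻¹ ≡ 64 (mod 89), so λ ≡ 50.
  x = λ² - 10 - 42 = 2500 - 52 ≡ 45; y = λ·(10 - 45) - 16 ≡ 14. → (45, 14)
7G: (45, 14) + (42, 14). λ = (14 - 14)/(42 - 45) ≡ 0/86 mod 89. 86⁻¹ ≡ 59 (mod 89) since 86·59 = 5074 ≡ 1, so λ ≡ 0.
  x = λ² - 45 - 42 = 0 - 87 ≡ 2; y = λ·(45 - 2) - 14 ≡ 75. → (2, 75)
8G: (2, 75) + (42, 14). λ = (14 - 75)/(42 - 2) ≡ 28/40 mod 89. 40⁻¹ ≡ 69 (mod 89) since 40·69 = 2760 ≡ 1, so λ ≡ 63.
  x = λ² - 2 - 42 = 3969 - 44 ≡ 9; y = λ·(2 - 9) - 75 ≡ 18. → (9, 18)

(9, 18)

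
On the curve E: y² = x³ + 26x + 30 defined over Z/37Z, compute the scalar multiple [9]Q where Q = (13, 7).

(26, 35)

Repeated addition: build up to 9Q.
2Q: tangent at (13, 7): λ = (3·13² + 26)/(2·7) ≡ 15/14. 14⁻¹ ≡ 8 (mod 37) since 14·8 = 112 ≡ 1, so λ ≡ 15·8 ≡ 9.
  x = λ² - 13 - 13 = 81 - 26 ≡ 18; y = λ·(13 - 18) - 7 ≡ 22. → (18, 22)
3Q: (18, 22) + (13, 7). λ = (7 - 22)/(13 - 18) ≡ 22/32 mod 37. 32⁻¹ ≡ 22 (mod 37), so λ ≡ 3.
  x = λ² - 18 - 13 = 9 - 31 ≡ 15; y = λ·(18 - 15) - 22 ≡ 24. → (15, 24)
4Q: (15, 24) + (13, 7). λ = (7 - 24)/(13 - 15) ≡ 20/35 mod 37. 35⁻¹ ≡ 18 (mod 37) since 35·18 = 630 ≡ 1, so λ ≡ 27.
  x = λ² - 15 - 13 = 729 - 28 ≡ 35; y = λ·(15 - 35) - 24 ≡ 28. → (35, 28)
5Q: (35, 28) + (13, 7). λ = (7 - 28)/(13 - 35) ≡ 16/15 mod 37. 15⁻¹ ≡ 5 (mod 37) since 15·5 = 75 ≡ 1, so λ ≡ 6.
  x = λ² - 35 - 13 = 36 - 48 ≡ 25; y = λ·(35 - 25) - 28 ≡ 32. → (25, 32)
6Q: (25, 32) + (13, 7). λ = (7 - 32)/(13 - 25) ≡ 12/25 mod 37. 25⁻¹ ≡ 3 (mod 37), so λ ≡ 36.
  x = λ² - 25 - 13 = 1296 - 38 ≡ 0; y = λ·(25 - 0) - 32 ≡ 17. → (0, 17)
7Q: (0, 17) + (13, 7). λ = (7 - 17)/(13 - 0) ≡ 27/13 mod 37. 13⁻¹ ≡ 20 (mod 37), so λ ≡ 22.
  x = λ² - 0 - 13 = 484 - 13 ≡ 27; y = λ·(0 - 27) - 17 ≡ 18. → (27, 18)
8Q: (27, 18) + (13, 7). λ = (7 - 18)/(13 - 27) ≡ 26/23 mod 37. 23⁻¹ ≡ 29 (mod 37) since 23·29 = 667 ≡ 1, so λ ≡ 14.
  x = λ² - 27 - 13 = 196 - 40 ≡ 8; y = λ·(27 - 8) - 18 ≡ 26. → (8, 26)
9Q: (8, 26) + (13, 7). λ = (7 - 26)/(13 - 8) ≡ 18/5 mod 37. 5⁻¹ ≡ 15 (mod 37), so λ ≡ 11.
  x = λ² - 8 - 13 = 121 - 21 ≡ 26; y = λ·(8 - 26) - 26 ≡ 35. → (26, 35)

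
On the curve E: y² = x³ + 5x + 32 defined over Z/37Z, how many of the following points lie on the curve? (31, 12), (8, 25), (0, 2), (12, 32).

0

(31, 12): 12² ≡ 33, rhs ≡ 8 → off.
(8, 25): 25² ≡ 33, rhs ≡ 29 → off.
(0, 2): 2² ≡ 4, rhs ≡ 32 → off.
(12, 32): 32² ≡ 25, rhs ≡ 7 → off.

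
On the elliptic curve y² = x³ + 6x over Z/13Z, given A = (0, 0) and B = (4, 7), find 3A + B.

First 3A:
Repeated addition: build up to 3A.
2A: (0, 0) + (0, 0): same x and y₁ ≡ -y₂, so the sum is 𝒪.
3A: 𝒪 + (0, 0) = (0, 0) (identity).
3A = (0, 0).
Finally 3A + B:
(0, 0) + (4, 7). λ = (7 - 0)/(4 - 0) ≡ 7/4 mod 13. 4⁻¹ ≡ 10 (mod 13), so λ ≡ 5.
  x = λ² - 0 - 4 = 25 - 4 ≡ 8; y = λ·(0 - 8) - 0 ≡ 12. → (8, 12)

(8, 12)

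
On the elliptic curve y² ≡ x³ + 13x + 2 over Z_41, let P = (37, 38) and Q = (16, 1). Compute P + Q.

(37, 38) + (16, 1). λ = (1 - 38)/(16 - 37) ≡ 4/20 mod 41. 20⁻¹ ≡ 39 (mod 41), so λ ≡ 33.
  x = λ² - 37 - 16 = 1089 - 53 ≡ 11; y = λ·(37 - 11) - 38 ≡ 0. → (11, 0)

(11, 0)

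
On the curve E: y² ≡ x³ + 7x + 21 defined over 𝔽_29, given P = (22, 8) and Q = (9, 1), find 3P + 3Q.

(17, 6)

First 3P:
Repeated addition: build up to 3P.
2P: tangent at (22, 8): λ = (3·22² + 7)/(2·8) ≡ 9/16. 16⁻¹ ≡ 20 (mod 29), so λ ≡ 9·20 ≡ 6.
  x = λ² - 22 - 22 = 36 - 44 ≡ 21; y = λ·(22 - 21) - 8 ≡ 27. → (21, 27)
3P: (21, 27) + (22, 8). λ = (8 - 27)/(22 - 21) ≡ 10/1 mod 29. 1⁻¹ ≡ 1 (mod 29) since 1·1 = 1 ≡ 1, so λ ≡ 10.
  x = λ² - 21 - 22 = 100 - 43 ≡ 28; y = λ·(21 - 28) - 27 ≡ 19. → (28, 19)
3P = (28, 19).
Next 3Q:
Repeated addition: build up to 3Q.
2Q: tangent at (9, 1): λ = (3·9² + 7)/(2·1) ≡ 18/2. 2⁻¹ ≡ 15 (mod 29) since 2·15 = 30 ≡ 1, so λ ≡ 18·15 ≡ 9.
  x = λ² - 9 - 9 = 81 - 18 ≡ 5; y = λ·(9 - 5) - 1 ≡ 6. → (5, 6)
3Q: (5, 6) + (9, 1). λ = (1 - 6)/(9 - 5) ≡ 24/4 mod 29. 4⁻¹ ≡ 22 (mod 29), so λ ≡ 6.
  x = λ² - 5 - 9 = 36 - 14 ≡ 22; y = λ·(5 - 22) - 6 ≡ 8. → (22, 8)
3Q = (22, 8).
Finally 3P + 3Q:
(28, 19) + (22, 8). λ = (8 - 19)/(22 - 28) ≡ 18/23 mod 29. 23⁻¹ ≡ 24 (mod 29), so λ ≡ 26.
  x = λ² - 28 - 22 = 676 - 50 ≡ 17; y = λ·(28 - 17) - 19 ≡ 6. → (17, 6)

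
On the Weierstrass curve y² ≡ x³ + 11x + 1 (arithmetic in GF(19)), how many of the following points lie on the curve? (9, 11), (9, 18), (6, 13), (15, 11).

2

(9, 11): 11² ≡ 7, rhs ≡ 12 → off.
(9, 18): 18² ≡ 1, rhs ≡ 12 → off.
(6, 13): 13² ≡ 17, rhs ≡ 17 → on.
(15, 11): 11² ≡ 7, rhs ≡ 7 → on.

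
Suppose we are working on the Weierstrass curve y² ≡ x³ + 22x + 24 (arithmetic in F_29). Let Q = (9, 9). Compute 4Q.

Repeated addition: build up to 4Q.
2Q: tangent at (9, 9): λ = (3·9² + 22)/(2·9) ≡ 4/18. 18⁻¹ ≡ 21 (mod 29) since 18·21 = 378 ≡ 1, so λ ≡ 4·21 ≡ 26.
  x = λ² - 9 - 9 = 676 - 18 ≡ 20; y = λ·(9 - 20) - 9 ≡ 24. → (20, 24)
3Q: (20, 24) + (9, 9). λ = (9 - 24)/(9 - 20) ≡ 14/18 mod 29. 18⁻¹ ≡ 21 (mod 29) since 18·21 = 378 ≡ 1, so λ ≡ 4.
  x = λ² - 20 - 9 = 16 - 29 ≡ 16; y = λ·(20 - 16) - 24 ≡ 21. → (16, 21)
4Q: (16, 21) + (9, 9). λ = (9 - 21)/(9 - 16) ≡ 17/22 mod 29. 22⁻¹ ≡ 4 (mod 29), so λ ≡ 10.
  x = λ² - 16 - 9 = 100 - 25 ≡ 17; y = λ·(16 - 17) - 21 ≡ 27. → (17, 27)

(17, 27)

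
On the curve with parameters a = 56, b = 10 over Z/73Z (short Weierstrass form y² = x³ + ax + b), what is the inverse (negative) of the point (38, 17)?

(38, 56)

-(38, 17) = (38, -17 mod 73) = (38, 56).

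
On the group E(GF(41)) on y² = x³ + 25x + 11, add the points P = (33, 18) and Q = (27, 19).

(33, 18) + (27, 19). λ = (19 - 18)/(27 - 33) ≡ 1/35 mod 41. 35⁻¹ ≡ 34 (mod 41), so λ ≡ 34.
  x = λ² - 33 - 27 = 1156 - 60 ≡ 30; y = λ·(33 - 30) - 18 ≡ 2. → (30, 2)

(30, 2)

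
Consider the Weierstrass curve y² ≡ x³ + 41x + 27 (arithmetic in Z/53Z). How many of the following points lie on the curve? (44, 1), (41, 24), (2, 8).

1

(44, 1): 1² ≡ 1, rhs ≡ 42 → off.
(41, 24): 24² ≡ 46, rhs ≡ 33 → off.
(2, 8): 8² ≡ 11, rhs ≡ 11 → on.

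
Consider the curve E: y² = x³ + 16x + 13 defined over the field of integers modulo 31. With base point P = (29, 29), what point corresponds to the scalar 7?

O

Repeated addition: build up to 7P.
2P: tangent at (29, 29): λ = (3·29² + 16)/(2·29) ≡ 28/27. 27⁻¹ ≡ 23 (mod 31), so λ ≡ 28·23 ≡ 24.
  x = λ² - 29 - 29 = 576 - 58 ≡ 22; y = λ·(29 - 22) - 29 ≡ 15. → (22, 15)
3P: (22, 15) + (29, 29). λ = (29 - 15)/(29 - 22) ≡ 14/7 mod 31. 7⁻¹ ≡ 9 (mod 31) since 7·9 = 63 ≡ 1, so λ ≡ 2.
  x = λ² - 22 - 29 = 4 - 51 ≡ 15; y = λ·(22 - 15) - 15 ≡ 30. → (15, 30)
4P: (15, 30) + (29, 29). λ = (29 - 30)/(29 - 15) ≡ 30/14 mod 31. 14⁻¹ ≡ 20 (mod 31), so λ ≡ 11.
  x = λ² - 15 - 29 = 121 - 44 ≡ 15; y = λ·(15 - 15) - 30 ≡ 1. → (15, 1)
5P: (15, 1) + (29, 29). λ = (29 - 1)/(29 - 15) ≡ 28/14 mod 31. 14⁻¹ ≡ 20 (mod 31), so λ ≡ 2.
  x = λ² - 15 - 29 = 4 - 44 ≡ 22; y = λ·(15 - 22) - 1 ≡ 16. → (22, 16)
6P: (22, 16) + (29, 29). λ = (29 - 16)/(29 - 22) ≡ 13/7 mod 31. 7⁻¹ ≡ 9 (mod 31), so λ ≡ 24.
  x = λ² - 22 - 29 = 576 - 51 ≡ 29; y = λ·(22 - 29) - 16 ≡ 2. → (29, 2)
7P: (29, 2) + (29, 29): same x and y₁ ≡ -y₂, so the sum is O.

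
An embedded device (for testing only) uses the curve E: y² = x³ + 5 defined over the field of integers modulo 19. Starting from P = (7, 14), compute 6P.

Double-and-add on 6 = (110)₂. Start with P = (7, 14) for the leading 1-bit.
double: tangent at (7, 14): λ = (3·7² + 0)/(2·14) ≡ 14/9. 9⁻¹ ≡ 17 (mod 19), so λ ≡ 14·17 ≡ 10.
  x = λ² - 7 - 7 = 100 - 14 ≡ 10; y = λ·(7 - 10) - 14 ≡ 13. → (10, 13)
add P: (10, 13) + (7, 14). λ = (14 - 13)/(7 - 10) ≡ 1/16 mod 19. 16⁻¹ ≡ 6 (mod 19), so λ ≡ 6.
  x = λ² - 10 - 7 = 36 - 17 ≡ 0; y = λ·(10 - 0) - 13 ≡ 9. → (0, 9)
double: tangent at (0, 9): λ = (3·0² + 0)/(2·9) ≡ 0/18. 18⁻¹ ≡ 18 (mod 19), so λ ≡ 0·18 ≡ 0.
  x = λ² - 0 - 0 = 0 - 0 ≡ 0; y = λ·(0 - 0) - 9 ≡ 10. → (0, 10)

(0, 10)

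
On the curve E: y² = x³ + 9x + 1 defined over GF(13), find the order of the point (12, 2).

9

2P: tangent at (12, 2): λ = (3·12² + 9)/(2·2) ≡ 12/4. 4⁻¹ ≡ 10 (mod 13), so λ ≡ 12·10 ≡ 3.
  x = λ² - 12 - 12 = 9 - 24 ≡ 11; y = λ·(12 - 11) - 2 ≡ 1. → (11, 1)
3P: (11, 1) + (12, 2). λ = (2 - 1)/(12 - 11) ≡ 1/1 mod 13. 1⁻¹ ≡ 1 (mod 13), so λ ≡ 1.
  x = λ² - 11 - 12 = 1 - 23 ≡ 4; y = λ·(11 - 4) - 1 ≡ 6. → (4, 6)
4P: (4, 6) + (12, 2). λ = (2 - 6)/(12 - 4) ≡ 9/8 mod 13. 8⁻¹ ≡ 5 (mod 13), so λ ≡ 6.
  x = λ² - 4 - 12 = 36 - 16 ≡ 7; y = λ·(4 - 7) - 6 ≡ 2. → (7, 2)
5P: (7, 2) + (12, 2). λ = (2 - 2)/(12 - 7) ≡ 0/5 mod 13. 5⁻¹ ≡ 8 (mod 13) since 5·8 = 40 ≡ 1, so λ ≡ 0.
  x = λ² - 7 - 12 = 0 - 19 ≡ 7; y = λ·(7 - 7) - 2 ≡ 11. → (7, 11)
6P: (7, 11) + (12, 2). λ = (2 - 11)/(12 - 7) ≡ 4/5 mod 13. 5⁻¹ ≡ 8 (mod 13), so λ ≡ 6.
  x = λ² - 7 - 12 = 36 - 19 ≡ 4; y = λ·(7 - 4) - 11 ≡ 7. → (4, 7)
7P: (4, 7) + (12, 2). λ = (2 - 7)/(12 - 4) ≡ 8/8 mod 13. 8⁻¹ ≡ 5 (mod 13), so λ ≡ 1.
  x = λ² - 4 - 12 = 1 - 16 ≡ 11; y = λ·(4 - 11) - 7 ≡ 12. → (11, 12)
8P: (11, 12) + (12, 2). λ = (2 - 12)/(12 - 11) ≡ 3/1 mod 13. 1⁻¹ ≡ 1 (mod 13), so λ ≡ 3.
  x = λ² - 11 - 12 = 9 - 23 ≡ 12; y = λ·(11 - 12) - 12 ≡ 11. → (12, 11)
9P: (12, 11) + (12, 2): same x and y₁ ≡ -y₂, so the sum is the point at infinity.
9P = the point at infinity, so the order is 9.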